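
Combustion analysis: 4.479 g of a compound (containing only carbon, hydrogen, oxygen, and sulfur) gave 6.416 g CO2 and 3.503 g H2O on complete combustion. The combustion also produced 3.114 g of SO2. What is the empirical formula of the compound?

C3H8OS

mol C = 6.416 / 44.01 = 0.1458; mass C = 0.1458 × 12.01 = 1.751 g
mol H = 2 × (3.503 / 18.02) = 0.3888; mass H = 0.3888 × 1.008 = 0.3919 g
mol S = 3.114 / 64.07 = 0.04860; mass S = 1.559 g
mass O = 4.479 − (3.701) = 0.7775 g → mol O = 0.04859
Ratios (÷ 0.04859): C 3.000, H 8.001, O 1.000, S 1.000
≈ 3:8:1:1 → C3H8OS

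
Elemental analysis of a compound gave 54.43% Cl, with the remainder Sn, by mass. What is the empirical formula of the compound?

Assume 100 g: 54.43 g Cl, 45.57 g Sn.
Cl: 54.43 g ÷ 35.45 g/mol = 1.535 mol
Sn: 45.57 g ÷ 118.71 g/mol = 0.3839 mol
Ratios (÷ 0.3839): Cl 4.000, Sn 1.000
→ Cl4Sn

Cl4Sn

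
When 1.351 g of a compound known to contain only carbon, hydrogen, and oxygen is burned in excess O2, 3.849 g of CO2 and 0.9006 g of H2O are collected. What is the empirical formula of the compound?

mol C = 3.849 / 44.01 = 0.08746; mass C = 0.08746 × 12.01 = 1.050 g
mol H = 2 × (0.9006 / 18.02) = 0.09996; mass H = 0.09996 × 1.008 = 0.1008 g
mass O = 1.351 − (1.151) = 0.1999 g → mol O = 0.01249
Divide by the smallest (0.01249 mol O): C 7.001, H 8.001, O 1.000
Ratio ≈ 7:8:1, so the empirical formula is C7H8O

C7H8O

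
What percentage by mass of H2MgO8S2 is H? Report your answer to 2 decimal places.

Molar mass = 2(1.008) + 1(24.31) + 8(16.00) + 2(32.07) = 218.466 g/mol
Mass of H per mole = 2 × 1.008 = 2.016 g
% H = 2.016 / 218.466 × 100 = 0.92%

0.92%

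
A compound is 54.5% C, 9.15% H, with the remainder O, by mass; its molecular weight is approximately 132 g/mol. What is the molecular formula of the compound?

Assume 100 g: 54.5 g C, 9.15 g H, 36.35 g O.
Moles — C: 54.5 / 12.01 = 4.538 mol; H: 9.15 / 1.008 = 9.077 mol; O: 36.35 / 16.00 = 2.272 mol
Divide by the smallest (2.272 mol O): C 1.997, H 3.996, O 1.000
≈ 2:4:1 → C2H4O
Empirical-formula mass = 44.05 g/mol
n = 132 / 44.05 = 3.00 ≈ 3
Molecular formula = (C2H4O)×3 = C6H12O3

C6H12O3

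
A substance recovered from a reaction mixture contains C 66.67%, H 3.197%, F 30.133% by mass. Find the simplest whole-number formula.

C7H4F2

Assume 100 g: 66.67 g C, 3.197 g H, 30.133 g F.
C: 66.67 g ÷ 12.01 g/mol = 5.551 mol
H: 3.197 g ÷ 1.008 g/mol = 3.172 mol
F: 30.133 g ÷ 19.00 g/mol = 1.586 mol
Divide by the smallest (1.586 mol F): C 3.500, H 2.000, F 1.000
Scaling by 2: C 7.00, H 4.00, F 2.00 → C7H4F2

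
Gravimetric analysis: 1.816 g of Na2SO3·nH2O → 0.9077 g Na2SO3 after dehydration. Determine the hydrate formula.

Mass of water lost = 1.816 − 0.9077 = 0.9083 g → 0.9083 / 18.02 = 0.05041 mol H2O
Molar mass of Na2SO3 = 126.05 g/mol → mol Na2SO3 = 0.9077 / 126.05 = 0.007201
n = 0.05041 / 0.007201 = 7.00 ≈ 7 → Na2SO3·7H2O

Na2SO3·7H2O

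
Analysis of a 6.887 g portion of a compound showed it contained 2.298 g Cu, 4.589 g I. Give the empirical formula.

CuI

n(Cu) = 2.298/63.55 = 0.03616, n(I) = 4.589/126.90 = 0.03616
Ratios (÷ 0.03616): Cu 1.000, I 1.000
≈ 1:1 → CuI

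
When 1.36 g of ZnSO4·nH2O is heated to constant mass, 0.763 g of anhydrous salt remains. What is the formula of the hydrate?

ZnSO4·7H2O

Mass of water lost = 1.36 − 0.763 = 0.597 g → 0.597 / 18.02 = 0.03313 mol H2O
Molar mass of ZnSO4 = 161.45 g/mol → mol ZnSO4 = 0.763 / 161.45 = 0.004726
n = 0.03313 / 0.004726 = 7.01 ≈ 7 → ZnSO4·7H2O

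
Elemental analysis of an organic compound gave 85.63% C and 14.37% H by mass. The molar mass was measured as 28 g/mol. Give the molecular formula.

Assume 100 g: 85.63 g C, 14.37 g H.
Moles — C: 85.63 / 12.01 = 7.13 mol; H: 14.37 / 1.008 = 14.26 mol
Divide by the smallest (7.13 mol C): C 1.000, H 1.999
≈ 1:2 → CH2
Empirical-formula mass = 14.03 g/mol
n = 28 / 14.03 = 2.00 ≈ 2
Molecular formula = (CH2)×2 = C2H4

C2H4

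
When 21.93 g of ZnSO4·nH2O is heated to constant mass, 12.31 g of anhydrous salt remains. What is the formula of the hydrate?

ZnSO4·7H2O

Mass of water lost = 21.93 − 12.31 = 9.62 g → 9.62 / 18.02 = 0.5339 mol H2O
Molar mass of ZnSO4 = 161.45 g/mol → mol ZnSO4 = 12.31 / 161.45 = 0.07625
n = 0.5339 / 0.07625 = 7.00 ≈ 7 → ZnSO4·7H2O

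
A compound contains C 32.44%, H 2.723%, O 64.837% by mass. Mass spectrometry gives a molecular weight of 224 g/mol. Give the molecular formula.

C6H6O9

Assume 100 g: 32.44 g C, 2.723 g H, 64.837 g O.
Moles — C: 32.44 / 12.01 = 2.701 mol; H: 2.723 / 1.008 = 2.701 mol; O: 64.837 / 16.00 = 4.052 mol
Divide by the smallest (2.701 mol C): C 1.000, H 1.000, O 1.500
Multiply by 2: C 2.00, H 2.00, O 3.00 → C2H2O3
Empirical-formula mass = 74.04 g/mol
n = 224 / 74.04 = 3.03 ≈ 3
Molecular formula = (C2H2O3)×3 = C6H6O9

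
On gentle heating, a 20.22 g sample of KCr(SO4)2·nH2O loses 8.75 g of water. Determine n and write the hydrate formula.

KCr(SO4)2·12H2O

Mass of anhydrous KCr(SO4)2 = 20.22 − 8.75 = 11.47 g
mol H2O = 8.75 / 18.02 = 0.4856
Molar mass of KCr(SO4)2 = 283.24 g/mol → mol KCr(SO4)2 = 11.47 / 283.24 = 0.0405
n = 0.4856 / 0.0405 = 11.99 ≈ 12 → KCr(SO4)2·12H2O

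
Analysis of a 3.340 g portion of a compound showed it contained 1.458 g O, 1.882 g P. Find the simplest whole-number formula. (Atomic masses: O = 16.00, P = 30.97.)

O3P2

n(O) = 1.458/16.00 = 0.09112, n(P) = 1.882/30.97 = 0.06077
Smallest is P at 0.06077 mol; normalising gives O 1.500, P 1.000
×2: O 3.00, P 2.00 → O3P2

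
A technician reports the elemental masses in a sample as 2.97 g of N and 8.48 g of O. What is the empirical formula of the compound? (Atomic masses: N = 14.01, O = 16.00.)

N2O5

N: 2.97 g ÷ 14.01 g/mol = 0.212 mol
O: 8.48 g ÷ 16.00 g/mol = 0.53 mol
Smallest is N at 0.212 mol; normalising gives N 1.000, O 2.500
Multiply by 2: N 2.00, O 5.00 → N2O5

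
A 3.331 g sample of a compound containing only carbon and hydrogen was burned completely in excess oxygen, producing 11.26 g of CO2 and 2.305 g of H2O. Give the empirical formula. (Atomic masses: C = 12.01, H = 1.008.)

CH

mol C = 11.26 / 44.01 = 0.2559; mass C = 0.2559 × 12.01 = 3.073 g
mol H = 2 × (2.305 / 18.02) = 0.2558; mass H = 0.2558 × 1.008 = 0.2579 g
Smallest is H at 0.2558 mol; normalising gives C 1.000, H 1.000
→ CH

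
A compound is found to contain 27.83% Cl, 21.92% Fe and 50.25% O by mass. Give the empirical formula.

Cl2FeO8

Assume 100 g: 27.83 g Cl, 21.92 g Fe, 50.25 g O.
n(Cl) = 27.83/35.45 = 0.785, n(Fe) = 21.92/55.85 = 0.3925, n(O) = 50.25/16.00 = 3.141
Smallest is Fe at 0.3925 mol; normalising gives Cl 2.000, Fe 1.000, O 8.002
≈ 2:1:8 → Cl2FeO8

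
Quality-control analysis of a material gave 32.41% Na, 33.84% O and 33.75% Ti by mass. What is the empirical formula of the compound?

Na2O3Ti

Assume 100 g: 32.41 g Na, 33.84 g O, 33.75 g Ti.
Moles — Na: 32.41 / 22.99 = 1.41 mol; O: 33.84 / 16.00 = 2.115 mol; Ti: 33.75 / 47.87 = 0.705 mol
Ratios (÷ 0.705): Na 2.000, O 3.000, Ti 1.000
≈ 2:3:1 → Na2O3Ti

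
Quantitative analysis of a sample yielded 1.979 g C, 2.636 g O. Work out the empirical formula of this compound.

CO

Moles — C: 1.979 / 12.01 = 0.1648 mol; O: 2.636 / 16.00 = 0.1648 mol
Divide by the smallest (0.1648 mol O): C 1.000, O 1.000
Ratio ≈ 1:1, so the empirical formula is CO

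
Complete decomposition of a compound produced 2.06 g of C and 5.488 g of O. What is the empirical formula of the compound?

n(C) = 2.06/12.01 = 0.1715, n(O) = 5.488/16.00 = 0.343
Ratios (÷ 0.1715): C 1.000, O 2.000
≈ 1:2 → CO2

CO2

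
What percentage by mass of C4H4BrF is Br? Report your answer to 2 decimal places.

52.92%

Molar mass = 4(12.01) + 4(1.008) + 1(79.90) + 1(19.00) = 150.972 g/mol
Mass of Br per mole = 1 × 79.90 = 79.900 g
% Br = 79.900 / 150.972 × 100 = 52.92%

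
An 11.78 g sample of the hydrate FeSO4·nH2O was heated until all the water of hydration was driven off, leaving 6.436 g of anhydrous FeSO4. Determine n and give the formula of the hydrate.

FeSO4·7H2O

Mass of water lost = 11.78 − 6.436 = 5.344 g → 5.344 / 18.02 = 0.2966 mol H2O
Molar mass of FeSO4 = 151.92 g/mol → mol FeSO4 = 6.436 / 151.92 = 0.04236
n = 0.2966 / 0.04236 = 7.00 ≈ 7 → FeSO4·7H2O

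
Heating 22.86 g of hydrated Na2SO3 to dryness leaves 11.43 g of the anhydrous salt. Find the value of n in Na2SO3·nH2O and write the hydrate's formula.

Na2SO3·7H2O

Mass of water lost = 22.86 − 11.43 = 11.43 g → 11.43 / 18.02 = 0.6343 mol H2O
Molar mass of Na2SO3 = 126.05 g/mol → mol Na2SO3 = 11.43 / 126.05 = 0.09068
n = 0.6343 / 0.09068 = 7.00 ≈ 7 → Na2SO3·7H2O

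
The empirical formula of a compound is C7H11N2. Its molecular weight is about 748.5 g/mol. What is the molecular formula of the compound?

Empirical-formula mass = 123.18 g/mol
n = 748.5 / 123.18 = 6.08 ≈ 6
Molecular formula = (C7H11N2)6 = C42H66N12

C42H66N12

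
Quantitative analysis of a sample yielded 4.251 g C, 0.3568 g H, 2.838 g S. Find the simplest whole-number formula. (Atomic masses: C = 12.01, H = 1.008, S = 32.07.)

C4H4S

Moles — C: 4.251 / 12.01 = 0.354 mol; H: 0.3568 / 1.008 = 0.354 mol; S: 2.838 / 32.07 = 0.08849 mol
Divide by the smallest (0.08849 mol S): C 4.000, H 4.000, S 1.000
Ratio ≈ 4:4:1, so the empirical formula is C4H4S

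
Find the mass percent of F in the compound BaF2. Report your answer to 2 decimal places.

21.67%

Molar mass = 1(137.33) + 2(19.00) = 175.330 g/mol
Mass of F per mole = 2 × 19.00 = 38.000 g
% F = 38.000 / 175.330 × 100 = 21.67%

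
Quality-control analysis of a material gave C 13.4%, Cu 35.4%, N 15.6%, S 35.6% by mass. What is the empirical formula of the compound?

C2CuN2S2

Assume 100 g: 13.4 g C, 35.4 g Cu, 15.6 g N, 35.6 g S.
C: 13.4 g ÷ 12.01 g/mol = 1.116 mol
Cu: 35.4 g ÷ 63.55 g/mol = 0.557 mol
N: 15.6 g ÷ 14.01 g/mol = 1.113 mol
S: 35.6 g ÷ 32.07 g/mol = 1.11 mol
Ratios (÷ 0.557): C 2.003, Cu 1.000, N 1.999, S 1.993
→ C2CuN2S2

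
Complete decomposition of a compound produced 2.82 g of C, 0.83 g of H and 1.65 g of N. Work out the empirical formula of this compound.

C2H7N

C: 2.82 g ÷ 12.01 g/mol = 0.2348 mol
H: 0.83 g ÷ 1.008 g/mol = 0.8234 mol
N: 1.65 g ÷ 14.01 g/mol = 0.1178 mol
Ratios (÷ 0.1178): C 1.994, H 6.992, N 1.000
Ratio ≈ 2:7:1, so the empirical formula is C2H7N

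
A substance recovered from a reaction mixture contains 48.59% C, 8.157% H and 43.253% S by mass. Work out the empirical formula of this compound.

Assume 100 g: 48.59 g C, 8.157 g H, 43.253 g S.
n(C) = 48.59/12.01 = 4.046, n(H) = 8.157/1.008 = 8.092, n(S) = 43.253/32.07 = 1.349
Divide by the smallest (1.349 mol S): C 3.000, H 6.000, S 1.000
Ratio ≈ 3:6:1, so the empirical formula is C3H6S

C3H6S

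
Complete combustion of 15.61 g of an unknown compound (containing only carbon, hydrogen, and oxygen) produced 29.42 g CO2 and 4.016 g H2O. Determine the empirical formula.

mol C = 29.42 / 44.01 = 0.6685; mass C = 0.6685 × 12.01 = 8.028 g
mol H = 2 × (4.016 / 18.02) = 0.4457; mass H = 0.4457 × 1.008 = 0.4493 g
mass O = 15.61 − (8.478) = 7.132 g → mol O = 0.4458
Smallest is H at 0.4457 mol; normalising gives C 1.500, H 1.000, O 1.000
×2: C 3.00, H 2.00, O 2.00 → C3H2O2

C3H2O2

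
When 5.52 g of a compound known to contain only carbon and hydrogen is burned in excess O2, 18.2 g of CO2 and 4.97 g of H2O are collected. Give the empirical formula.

C3H4

mol C = 18.2 / 44.01 = 0.4135; mass C = 0.4135 × 12.01 = 4.967 g
mol H = 2 × (4.97 / 18.02) = 0.5516; mass H = 0.5516 × 1.008 = 0.5560 g
Smallest is C at 0.4135 mol; normalising gives C 1.000, H 1.334
Scaling by 3: C 3.00, H 4.00 → C3H4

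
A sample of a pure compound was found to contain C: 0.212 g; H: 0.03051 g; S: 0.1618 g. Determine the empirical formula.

n(C) = 0.212/12.01 = 0.01765, n(H) = 0.03051/1.008 = 0.03027, n(S) = 0.1618/32.07 = 0.005045
Ratios (÷ 0.005045): C 3.499, H 5.999, S 1.000
Scaling by 2: C 7.00, H 12.00, S 2.00 → C7H12S2

C7H12S2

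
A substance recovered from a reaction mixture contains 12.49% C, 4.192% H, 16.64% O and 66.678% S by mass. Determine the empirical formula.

CH4OS2

Assume 100 g: 12.49 g C, 4.192 g H, 16.64 g O, 66.678 g S.
C: 12.49 g ÷ 12.01 g/mol = 1.04 mol
H: 4.192 g ÷ 1.008 g/mol = 4.159 mol
O: 16.64 g ÷ 16.00 g/mol = 1.04 mol
S: 66.678 g ÷ 32.07 g/mol = 2.079 mol
Divide by the smallest (1.04 mol C): C 1.000, H 3.999, O 1.000, S 1.999
≈ 1:4:1:2 → CH4OS2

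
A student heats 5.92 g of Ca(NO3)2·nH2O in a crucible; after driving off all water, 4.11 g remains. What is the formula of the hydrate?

Ca(NO3)2·4H2O

Mass of water lost = 5.92 − 4.11 = 1.81 g → 1.81 / 18.02 = 0.1004 mol H2O
Molar mass of Ca(NO3)2 = 164.10 g/mol → mol Ca(NO3)2 = 4.11 / 164.10 = 0.02505
n = 0.1004 / 0.02505 = 4.01 ≈ 4 → Ca(NO3)2·4H2O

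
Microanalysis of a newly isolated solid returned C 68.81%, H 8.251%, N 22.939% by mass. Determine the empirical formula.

Assume 100 g: 68.81 g C, 8.251 g H, 22.939 g N.
Moles — C: 68.81 / 12.01 = 5.729 mol; H: 8.251 / 1.008 = 8.186 mol; N: 22.939 / 14.01 = 1.637 mol
Divide by the smallest (1.637 mol N): C 3.499, H 4.999, N 1.000
Multiply by 2: C 7.00, H 10.00, N 2.00 → C7H10N2

C7H10N2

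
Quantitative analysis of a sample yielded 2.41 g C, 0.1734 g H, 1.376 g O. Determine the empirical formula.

n(C) = 2.41/12.01 = 0.2007, n(H) = 0.1734/1.008 = 0.172, n(O) = 1.376/16.00 = 0.086
Smallest is O at 0.086 mol; normalising gives C 2.333, H 2.000, O 1.000
Scaling by 3: C 7.00, H 6.00, O 3.00 → C7H6O3

C7H6O3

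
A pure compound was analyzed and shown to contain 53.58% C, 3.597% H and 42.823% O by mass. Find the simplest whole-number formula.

Assume 100 g: 53.58 g C, 3.597 g H, 42.823 g O.
C: 53.58 g ÷ 12.01 g/mol = 4.461 mol
H: 3.597 g ÷ 1.008 g/mol = 3.568 mol
O: 42.823 g ÷ 16.00 g/mol = 2.676 mol
Smallest is O at 2.676 mol; normalising gives C 1.667, H 1.333, O 1.000
Scaling by 3: C 5.00, H 4.00, O 3.00 → C5H4O3

C5H4O3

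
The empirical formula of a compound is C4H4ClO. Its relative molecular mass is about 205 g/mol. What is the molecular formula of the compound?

C8H8Cl2O2

Empirical-formula mass = 103.52 g/mol
n = 205 / 103.52 = 1.98 ≈ 2
Molecular formula = (C4H4ClO)2 = C8H8Cl2O2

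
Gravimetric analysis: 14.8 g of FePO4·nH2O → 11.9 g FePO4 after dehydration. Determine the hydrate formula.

FePO4·2H2O

Mass of water lost = 14.8 − 11.9 = 2.9 g → 2.9 / 18.02 = 0.1609 mol H2O
Molar mass of FePO4 = 150.82 g/mol → mol FePO4 = 11.9 / 150.82 = 0.0789
n = 0.1609 / 0.0789 = 2.04 ≈ 2 → FePO4·2H2O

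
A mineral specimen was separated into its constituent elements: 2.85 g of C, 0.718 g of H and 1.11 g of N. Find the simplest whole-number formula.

C3H9N

C: 2.85 g ÷ 12.01 g/mol = 0.2373 mol
H: 0.718 g ÷ 1.008 g/mol = 0.7123 mol
N: 1.11 g ÷ 14.01 g/mol = 0.07923 mol
Smallest is N at 0.07923 mol; normalising gives C 2.995, H 8.990, N 1.000
≈ 3:9:1 → C3H9N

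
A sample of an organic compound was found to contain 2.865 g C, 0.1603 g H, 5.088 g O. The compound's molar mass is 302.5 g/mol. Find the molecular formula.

C9H6O12

n(C) = 2.865/12.01 = 0.2386, n(H) = 0.1603/1.008 = 0.159, n(O) = 5.088/16.00 = 0.318
Divide by the smallest (0.159 mol H): C 1.500, H 1.000, O 2.000
Multiply by 2: C 3.00, H 2.00, O 4.00 → C3H2O4
Empirical-formula mass = 102.05 g/mol
n = 302.5 / 102.05 = 2.96 ≈ 3
Molecular formula = (C3H2O4)×3 = C9H6O12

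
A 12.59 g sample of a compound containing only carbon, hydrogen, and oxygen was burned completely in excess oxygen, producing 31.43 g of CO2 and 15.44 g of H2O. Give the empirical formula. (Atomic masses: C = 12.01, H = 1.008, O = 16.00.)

mol C = 31.43 / 44.01 = 0.7142; mass C = 0.7142 × 12.01 = 8.577 g
mol H = 2 × (15.44 / 18.02) = 1.714; mass H = 1.714 × 1.008 = 1.727 g
mass O = 12.59 − (10.30) = 2.286 g → mol O = 0.1429
Ratios (÷ 0.1429): C 4.999, H 11.996, O 1.000
≈ 5:12:1 → C5H12O

C5H12O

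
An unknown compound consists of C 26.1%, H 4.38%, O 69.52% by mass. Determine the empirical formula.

Assume 100 g: 26.1 g C, 4.38 g H, 69.52 g O.
Moles — C: 26.1 / 12.01 = 2.173 mol; H: 4.38 / 1.008 = 4.345 mol; O: 69.52 / 16.00 = 4.345 mol
Ratios (÷ 2.173): C 1.000, H 1.999, O 1.999
Ratio ≈ 1:2:2, so the empirical formula is CH2O2

CH2O2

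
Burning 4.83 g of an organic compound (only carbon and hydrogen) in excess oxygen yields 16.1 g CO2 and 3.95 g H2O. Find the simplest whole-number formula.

mol C = 16.1 / 44.01 = 0.3658; mass C = 0.3658 × 12.01 = 4.394 g
mol H = 2 × (3.95 / 18.02) = 0.4384; mass H = 0.4384 × 1.008 = 0.4419 g
Divide by the smallest (0.3658 mol C): C 1.000, H 1.198
Multiply by 5: C 5.00, H 5.99 → C5H6

C5H6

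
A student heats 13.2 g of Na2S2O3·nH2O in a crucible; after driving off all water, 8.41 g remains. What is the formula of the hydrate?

Na2S2O3·5H2O

Mass of water lost = 13.2 − 8.41 = 4.79 g → 4.79 / 18.02 = 0.2658 mol H2O
Molar mass of Na2S2O3 = 158.12 g/mol → mol Na2S2O3 = 8.41 / 158.12 = 0.05319
n = 0.2658 / 0.05319 = 5.00 ≈ 5 → Na2S2O3·5H2O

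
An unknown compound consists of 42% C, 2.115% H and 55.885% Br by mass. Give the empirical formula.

Assume 100 g: 42 g C, 2.115 g H, 55.885 g Br.
n(C) = 42/12.01 = 3.497, n(H) = 2.115/1.008 = 2.098, n(Br) = 55.885/79.90 = 0.6994
Divide by the smallest (0.6994 mol Br): C 5.000, H 3.000, Br 1.000
Ratio ≈ 5:3:1, so the empirical formula is C5H3Br

C5H3Br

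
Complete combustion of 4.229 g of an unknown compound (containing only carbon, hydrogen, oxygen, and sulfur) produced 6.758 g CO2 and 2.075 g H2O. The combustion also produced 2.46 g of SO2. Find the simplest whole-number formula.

C8H12O3S2

mol C = 6.758 / 44.01 = 0.1536; mass C = 0.1536 × 12.01 = 1.844 g
mol H = 2 × (2.075 / 18.02) = 0.2303; mass H = 0.2303 × 1.008 = 0.2321 g
mol S = 2.46 / 64.07 = 0.03840; mass S = 1.231 g
mass O = 4.229 − (3.308) = 0.9213 g → mol O = 0.05758
Divide by the smallest (0.0384 mol S): C 3.999, H 5.998, O 1.500, S 1.000
Multiply by 2: C 8.00, H 12.00, O 3.00, S 2.00 → C8H12O3S2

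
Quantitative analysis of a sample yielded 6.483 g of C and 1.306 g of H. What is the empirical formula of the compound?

C: 6.483 g ÷ 12.01 g/mol = 0.5398 mol
H: 1.306 g ÷ 1.008 g/mol = 1.296 mol
Ratios (÷ 0.5398): C 1.000, H 2.400
×5: C 5.00, H 12.00 → C5H12

C5H12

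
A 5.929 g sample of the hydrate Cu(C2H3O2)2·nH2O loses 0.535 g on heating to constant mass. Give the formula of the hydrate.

Cu(C2H3O2)2·H2O

Mass of anhydrous Cu(C2H3O2)2 = 5.929 − 0.535 = 5.394 g
mol H2O = 0.535 / 18.02 = 0.02969
Molar mass of Cu(C2H3O2)2 = 181.64 g/mol → mol Cu(C2H3O2)2 = 5.394 / 181.64 = 0.0297
n = 0.02969 / 0.0297 = 1.00 ≈ 1 → Cu(C2H3O2)2·H2O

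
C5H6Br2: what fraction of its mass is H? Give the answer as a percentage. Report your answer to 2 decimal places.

Molar mass = 5(12.01) + 6(1.008) + 2(79.90) = 225.898 g/mol
Mass of H per mole = 6 × 1.008 = 6.048 g
% H = 6.048 / 225.898 × 100 = 2.68%

2.68%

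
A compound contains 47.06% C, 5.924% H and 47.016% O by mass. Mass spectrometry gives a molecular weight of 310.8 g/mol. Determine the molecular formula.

Assume 100 g: 47.06 g C, 5.924 g H, 47.016 g O.
n(C) = 47.06/12.01 = 3.918, n(H) = 5.924/1.008 = 5.877, n(O) = 47.016/16.00 = 2.938
Smallest is O at 2.938 mol; normalising gives C 1.333, H 2.000, O 1.000
Scaling by 3: C 4.00, H 6.00, O 3.00 → C4H6O3
Empirical-formula mass = 102.09 g/mol
n = 310.8 / 102.09 = 3.04 ≈ 3
Molecular formula = (C4H6O3)×3 = C12H18O9

C12H18O9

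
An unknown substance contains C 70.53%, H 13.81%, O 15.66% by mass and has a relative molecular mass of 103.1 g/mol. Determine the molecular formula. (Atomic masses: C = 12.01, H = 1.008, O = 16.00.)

C6H14O

Assume 100 g: 70.53 g C, 13.81 g H, 15.66 g O.
n(C) = 70.53/12.01 = 5.873, n(H) = 13.81/1.008 = 13.7, n(O) = 15.66/16.00 = 0.9788
Divide by the smallest (0.9788 mol O): C 6.000, H 13.998, O 1.000
→ C6H14O
Empirical-formula mass = 102.17 g/mol
n = 103.1 / 102.17 = 1.01 ≈ 1
Molecular formula = empirical formula = C6H14O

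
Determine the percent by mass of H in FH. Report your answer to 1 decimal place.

Molar mass = 1(19.00) + 1(1.008) = 20.008 g/mol
Mass of H per mole = 1 × 1.008 = 1.008 g
% H = 1.008 / 20.008 × 100 = 5.0%

5.0%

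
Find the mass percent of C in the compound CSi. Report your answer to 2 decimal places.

29.95%

Molar mass = 1(12.01) + 1(28.09) = 40.100 g/mol
Mass of C per mole = 1 × 12.01 = 12.010 g
% C = 12.010 / 40.100 × 100 = 29.95%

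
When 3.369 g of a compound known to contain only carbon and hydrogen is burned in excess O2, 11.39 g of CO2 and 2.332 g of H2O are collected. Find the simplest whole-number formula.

mol C = 11.39 / 44.01 = 0.2588; mass C = 0.2588 × 12.01 = 3.108 g
mol H = 2 × (2.332 / 18.02) = 0.2588; mass H = 0.2588 × 1.008 = 0.2609 g
Divide by the smallest (0.2588 mol C): C 1.000, H 1.000
→ CH

CH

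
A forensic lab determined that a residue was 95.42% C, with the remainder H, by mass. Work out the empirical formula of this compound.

Assume 100 g: 95.42 g C, 4.58 g H.
n(C) = 95.42/12.01 = 7.945, n(H) = 4.58/1.008 = 4.544
Divide by the smallest (4.544 mol H): C 1.749, H 1.000
×4: C 6.99, H 4.00 → C7H4

C7H4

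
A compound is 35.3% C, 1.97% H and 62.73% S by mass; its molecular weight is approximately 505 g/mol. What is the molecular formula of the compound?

Assume 100 g: 35.3 g C, 1.97 g H, 62.73 g S.
Moles — C: 35.3 / 12.01 = 2.939 mol; H: 1.97 / 1.008 = 1.954 mol; S: 62.73 / 32.07 = 1.956 mol
Ratios (÷ 1.954): C 1.504, H 1.000, S 1.001
×2: C 3.01, H 2.00, S 2.00 → C3H2S2
Empirical-formula mass = 102.19 g/mol
n = 505 / 102.19 = 4.94 ≈ 5
Molecular formula = (C3H2S2)×5 = C15H10S10

C15H10S10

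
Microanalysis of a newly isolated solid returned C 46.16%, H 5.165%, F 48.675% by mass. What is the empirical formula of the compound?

C3H4F2

Assume 100 g: 46.16 g C, 5.165 g H, 48.675 g F.
Moles — C: 46.16 / 12.01 = 3.843 mol; H: 5.165 / 1.008 = 5.124 mol; F: 48.675 / 19.00 = 2.562 mol
Divide by the smallest (2.562 mol F): C 1.500, H 2.000, F 1.000
Scaling by 2: C 3.00, H 4.00, F 2.00 → C3H4F2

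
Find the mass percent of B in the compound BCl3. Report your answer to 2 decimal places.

9.23%

Molar mass = 1(10.81) + 3(35.45) = 117.160 g/mol
Mass of B per mole = 1 × 10.81 = 10.810 g
% B = 10.810 / 117.160 × 100 = 9.23%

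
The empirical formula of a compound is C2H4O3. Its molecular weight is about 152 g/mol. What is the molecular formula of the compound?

C4H8O6

Empirical-formula mass = 76.05 g/mol
n = 152 / 76.05 = 2.00 ≈ 2
Molecular formula = (C2H4O3)2 = C4H8O6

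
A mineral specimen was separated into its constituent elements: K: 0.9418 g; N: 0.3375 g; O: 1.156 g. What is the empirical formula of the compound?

Moles — K: 0.9418 / 39.10 = 0.02409 mol; N: 0.3375 / 14.01 = 0.02409 mol; O: 1.156 / 16.00 = 0.07225 mol
Ratios (÷ 0.02409): K 1.000, N 1.000, O 3.000
→ KNO3

KNO3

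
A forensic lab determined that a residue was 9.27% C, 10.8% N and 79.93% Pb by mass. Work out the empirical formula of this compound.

Assume 100 g: 9.27 g C, 10.8 g N, 79.93 g Pb.
Moles — C: 9.27 / 12.01 = 0.7719 mol; N: 10.8 / 14.01 = 0.7709 mol; Pb: 79.93 / 207.2 = 0.3858 mol
Ratios (÷ 0.3858): C 2.001, N 1.998, Pb 1.000
Ratio ≈ 2:2:1, so the empirical formula is C2N2Pb

C2N2Pb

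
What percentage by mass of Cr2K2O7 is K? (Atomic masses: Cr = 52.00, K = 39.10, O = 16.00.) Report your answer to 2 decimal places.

Molar mass = 2(52.00) + 2(39.10) + 7(16.00) = 294.200 g/mol
Mass of K per mole = 2 × 39.10 = 78.200 g
% K = 78.200 / 294.200 × 100 = 26.58%

26.58%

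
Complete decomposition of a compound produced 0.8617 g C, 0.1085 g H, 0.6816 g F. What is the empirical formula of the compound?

Moles — C: 0.8617 / 12.01 = 0.07175 mol; H: 0.1085 / 1.008 = 0.1076 mol; F: 0.6816 / 19.00 = 0.03587 mol
Ratios (÷ 0.03587): C 2.000, H 3.000, F 1.000
→ C2H3F

C2H3F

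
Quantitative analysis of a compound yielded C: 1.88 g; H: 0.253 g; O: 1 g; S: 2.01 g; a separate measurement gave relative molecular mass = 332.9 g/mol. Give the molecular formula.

C: 1.88 g ÷ 12.01 g/mol = 0.1565 mol
H: 0.253 g ÷ 1.008 g/mol = 0.251 mol
O: 1 g ÷ 16.00 g/mol = 0.0625 mol
S: 2.01 g ÷ 32.07 g/mol = 0.06268 mol
Smallest is O at 0.0625 mol; normalising gives C 2.505, H 4.016, O 1.000, S 1.003
×2: C 5.01, H 8.03, O 2.00, S 2.01 → C5H8O2S2
Empirical-formula mass = 164.25 g/mol
n = 332.9 / 164.25 = 2.03 ≈ 2
Molecular formula = (C5H8O2S2)×2 = C10H16O4S4

C10H16O4S4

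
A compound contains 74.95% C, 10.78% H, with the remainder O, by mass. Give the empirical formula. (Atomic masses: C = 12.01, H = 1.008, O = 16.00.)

Assume 100 g: 74.95 g C, 10.78 g H, 14.27 g O.
C: 74.95 g ÷ 12.01 g/mol = 6.241 mol
H: 10.78 g ÷ 1.008 g/mol = 10.69 mol
O: 14.27 g ÷ 16.00 g/mol = 0.8919 mol
Smallest is O at 0.8919 mol; normalising gives C 6.997, H 11.991, O 1.000
Ratio ≈ 7:12:1, so the empirical formula is C7H12O

C7H12O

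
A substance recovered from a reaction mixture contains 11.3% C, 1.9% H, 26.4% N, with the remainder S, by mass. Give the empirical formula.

CH2N2S2

Assume 100 g: 11.3 g C, 1.9 g H, 26.4 g N, 60.4 g S.
Moles — C: 11.3 / 12.01 = 0.9409 mol; H: 1.9 / 1.008 = 1.885 mol; N: 26.4 / 14.01 = 1.884 mol; S: 60.4 / 32.07 = 1.883 mol
Smallest is C at 0.9409 mol; normalising gives C 1.000, H 2.003, N 2.003, S 2.002
→ CH2N2S2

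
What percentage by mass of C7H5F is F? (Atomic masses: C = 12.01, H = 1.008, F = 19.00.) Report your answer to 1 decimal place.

17.6%

Molar mass = 7(12.01) + 5(1.008) + 1(19.00) = 108.110 g/mol
Mass of F per mole = 1 × 19.00 = 19.000 g
% F = 19.000 / 108.110 × 100 = 17.6%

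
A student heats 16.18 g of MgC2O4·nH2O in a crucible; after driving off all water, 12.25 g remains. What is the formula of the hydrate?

MgC2O4·2H2O

Mass of water lost = 16.18 − 12.25 = 3.93 g → 3.93 / 18.02 = 0.2181 mol H2O
Molar mass of MgC2O4 = 112.33 g/mol → mol MgC2O4 = 12.25 / 112.33 = 0.1091
n = 0.2181 / 0.1091 = 2.00 ≈ 2 → MgC2O4·2H2O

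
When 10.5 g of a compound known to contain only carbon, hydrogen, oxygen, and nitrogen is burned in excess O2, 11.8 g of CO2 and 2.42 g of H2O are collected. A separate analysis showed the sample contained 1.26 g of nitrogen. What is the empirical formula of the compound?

C3H3NO4

mol C = 11.8 / 44.01 = 0.2681; mass C = 0.2681 × 12.01 = 3.220 g
mol H = 2 × (2.42 / 18.02) = 0.2686; mass H = 0.2686 × 1.008 = 0.2707 g
mol N = 1.26 / 14.01 = 0.08994
mass O = 10.5 − (4.751) = 5.749 g → mol O = 0.3593
Divide by the smallest (0.08994 mol N): C 2.981, H 2.986, N 1.000, O 3.995
→ C3H3NO4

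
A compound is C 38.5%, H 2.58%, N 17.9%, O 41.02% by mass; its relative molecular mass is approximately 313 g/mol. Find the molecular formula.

Assume 100 g: 38.5 g C, 2.58 g H, 17.9 g N, 41.02 g O.
n(C) = 38.5/12.01 = 3.206, n(H) = 2.58/1.008 = 2.56, n(N) = 17.9/14.01 = 1.278, n(O) = 41.02/16.00 = 2.564
Smallest is N at 1.278 mol; normalising gives C 2.509, H 2.003, N 1.000, O 2.007
Scaling by 2: C 5.02, H 4.01, N 2.00, O 4.01 → C5H4N2O4
Empirical-formula mass = 156.10 g/mol
n = 313 / 156.10 = 2.01 ≈ 2
Molecular formula = (C5H4N2O4)×2 = C10H8N4O8

C10H8N4O8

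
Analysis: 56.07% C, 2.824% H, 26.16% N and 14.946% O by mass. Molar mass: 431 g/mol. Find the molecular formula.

Assume 100 g: 56.07 g C, 2.824 g H, 26.16 g N, 14.946 g O.
Moles — C: 56.07 / 12.01 = 4.669 mol; H: 2.824 / 1.008 = 2.802 mol; N: 26.16 / 14.01 = 1.867 mol; O: 14.946 / 16.00 = 0.9341 mol
Ratios (÷ 0.9341): C 4.998, H 2.999, N 1.999, O 1.000
Ratio ≈ 5:3:2:1, so the empirical formula is C5H3N2O
Empirical-formula mass = 107.09 g/mol
n = 431 / 107.09 = 4.02 ≈ 4
Molecular formula = (C5H3N2O)×4 = C20H12N8O4

C20H12N8O4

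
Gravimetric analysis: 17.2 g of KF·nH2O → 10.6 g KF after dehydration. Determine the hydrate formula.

Mass of water lost = 17.2 − 10.6 = 6.6 g → 6.6 / 18.02 = 0.3663 mol H2O
Molar mass of KF = 58.10 g/mol → mol KF = 10.6 / 58.10 = 0.1824
n = 0.3663 / 0.1824 = 2.01 ≈ 2 → KF·2H2O

KF·2H2O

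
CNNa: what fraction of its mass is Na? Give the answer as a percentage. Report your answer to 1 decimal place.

46.9%

Molar mass = 1(12.01) + 1(14.01) + 1(22.99) = 49.010 g/mol
Mass of Na per mole = 1 × 22.99 = 22.990 g
% Na = 22.990 / 49.010 × 100 = 46.9%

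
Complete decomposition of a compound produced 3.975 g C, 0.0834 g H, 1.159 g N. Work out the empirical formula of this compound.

n(C) = 3.975/12.01 = 0.331, n(H) = 0.0834/1.008 = 0.08274, n(N) = 1.159/14.01 = 0.08273
Divide by the smallest (0.08273 mol N): C 4.001, H 1.000, N 1.000
≈ 4:1:1 → C4HN

C4HN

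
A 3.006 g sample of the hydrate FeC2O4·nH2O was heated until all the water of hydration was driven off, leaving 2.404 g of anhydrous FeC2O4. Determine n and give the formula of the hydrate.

FeC2O4·2H2O

Mass of water lost = 3.006 − 2.404 = 0.602 g → 0.602 / 18.02 = 0.03341 mol H2O
Molar mass of FeC2O4 = 143.87 g/mol → mol FeC2O4 = 2.404 / 143.87 = 0.01671
n = 0.03341 / 0.01671 = 2.00 ≈ 2 → FeC2O4·2H2O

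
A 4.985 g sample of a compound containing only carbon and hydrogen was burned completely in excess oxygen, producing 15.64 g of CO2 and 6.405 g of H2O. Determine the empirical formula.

mol C = 15.64 / 44.01 = 0.3554; mass C = 0.3554 × 12.01 = 4.268 g
mol H = 2 × (6.405 / 18.02) = 0.7109; mass H = 0.7109 × 1.008 = 0.7166 g
Divide by the smallest (0.3554 mol C): C 1.000, H 2.000
Ratio ≈ 1:2, so the empirical formula is CH2

CH2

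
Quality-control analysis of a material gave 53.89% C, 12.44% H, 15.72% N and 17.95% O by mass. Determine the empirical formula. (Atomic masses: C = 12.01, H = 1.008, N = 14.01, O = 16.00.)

C4H11NO

Assume 100 g: 53.89 g C, 12.44 g H, 15.72 g N, 17.95 g O.
n(C) = 53.89/12.01 = 4.487, n(H) = 12.44/1.008 = 12.34, n(N) = 15.72/14.01 = 1.122, n(O) = 17.95/16.00 = 1.122
Smallest is O at 1.122 mol; normalising gives C 4.000, H 11.001, N 1.000, O 1.000
≈ 4:11:1:1 → C4H11NO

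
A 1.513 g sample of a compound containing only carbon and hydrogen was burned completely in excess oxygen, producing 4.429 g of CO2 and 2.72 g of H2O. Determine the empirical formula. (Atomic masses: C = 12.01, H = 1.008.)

CH3

mol C = 4.429 / 44.01 = 0.1006; mass C = 0.1006 × 12.01 = 1.209 g
mol H = 2 × (2.72 / 18.02) = 0.3019; mass H = 0.3019 × 1.008 = 0.3043 g
Divide by the smallest (0.1006 mol C): C 1.000, H 3.000
Ratio ≈ 1:3, so the empirical formula is CH3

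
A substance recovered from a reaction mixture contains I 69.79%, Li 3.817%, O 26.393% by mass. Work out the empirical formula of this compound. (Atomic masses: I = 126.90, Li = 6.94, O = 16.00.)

ILiO3

Assume 100 g: 69.79 g I, 3.817 g Li, 26.393 g O.
I: 69.79 g ÷ 126.90 g/mol = 0.55 mol
Li: 3.817 g ÷ 6.94 g/mol = 0.55 mol
O: 26.393 g ÷ 16.00 g/mol = 1.65 mol
Ratios (÷ 0.55): I 1.000, Li 1.000, O 2.999
→ ILiO3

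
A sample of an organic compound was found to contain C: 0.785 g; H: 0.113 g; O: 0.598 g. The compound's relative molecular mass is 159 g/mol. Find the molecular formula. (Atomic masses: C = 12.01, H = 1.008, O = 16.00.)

C7H12O4

C: 0.785 g ÷ 12.01 g/mol = 0.06536 mol
H: 0.113 g ÷ 1.008 g/mol = 0.1121 mol
O: 0.598 g ÷ 16.00 g/mol = 0.03737 mol
Ratios (÷ 0.03737): C 1.749, H 2.999, O 1.000
Multiply by 4: C 7.00, H 12.00, O 4.00 → C7H12O4
Empirical-formula mass = 160.17 g/mol
n = 159 / 160.17 = 0.99 ≈ 1
Molecular formula = empirical formula = C7H12O4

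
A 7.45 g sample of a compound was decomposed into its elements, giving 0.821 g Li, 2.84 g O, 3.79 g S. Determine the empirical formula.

Li2O3S2

Moles — Li: 0.821 / 6.94 = 0.1183 mol; O: 2.84 / 16.00 = 0.1775 mol; S: 3.79 / 32.07 = 0.1182 mol
Smallest is S at 0.1182 mol; normalising gives Li 1.001, O 1.502, S 1.000
×2: Li 2.00, O 3.00, S 2.00 → Li2O3S2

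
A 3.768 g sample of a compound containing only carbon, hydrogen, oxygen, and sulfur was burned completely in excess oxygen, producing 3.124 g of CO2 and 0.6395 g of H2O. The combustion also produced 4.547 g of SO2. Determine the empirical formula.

C2H2OS2

mol C = 3.124 / 44.01 = 0.07098; mass C = 0.07098 × 12.01 = 0.8525 g
mol H = 2 × (0.6395 / 18.02) = 0.07098; mass H = 0.07098 × 1.008 = 0.07154 g
mol S = 4.547 / 64.07 = 0.07097; mass S = 2.276 g
mass O = 3.768 − (3.200) = 0.5680 g → mol O = 0.03550
Divide by the smallest (0.0355 mol O): C 2.000, H 2.000, O 1.000, S 1.999
→ C2H2OS2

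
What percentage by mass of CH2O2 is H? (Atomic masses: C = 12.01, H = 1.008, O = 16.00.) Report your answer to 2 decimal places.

4.38%

Molar mass = 1(12.01) + 2(1.008) + 2(16.00) = 46.026 g/mol
Mass of H per mole = 2 × 1.008 = 2.016 g
% H = 2.016 / 46.026 × 100 = 4.38%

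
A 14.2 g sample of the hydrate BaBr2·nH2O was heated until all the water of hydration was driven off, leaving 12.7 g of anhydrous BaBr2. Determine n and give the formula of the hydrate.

Mass of water lost = 14.2 − 12.7 = 1.5 g → 1.5 / 18.02 = 0.08324 mol H2O
Molar mass of BaBr2 = 297.13 g/mol → mol BaBr2 = 12.7 / 297.13 = 0.04274
n = 0.08324 / 0.04274 = 1.95 ≈ 2 → BaBr2·2H2O

BaBr2·2H2O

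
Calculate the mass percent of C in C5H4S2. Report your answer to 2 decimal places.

46.83%

Molar mass = 5(12.01) + 4(1.008) + 2(32.07) = 128.222 g/mol
Mass of C per mole = 5 × 12.01 = 60.050 g
% C = 60.050 / 128.222 × 100 = 46.83%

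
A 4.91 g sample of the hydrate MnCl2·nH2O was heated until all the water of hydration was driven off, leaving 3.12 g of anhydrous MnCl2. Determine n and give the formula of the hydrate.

MnCl2·4H2O

Mass of water lost = 4.91 − 3.12 = 1.79 g → 1.79 / 18.02 = 0.09933 mol H2O
Molar mass of MnCl2 = 125.84 g/mol → mol MnCl2 = 3.12 / 125.84 = 0.02479
n = 0.09933 / 0.02479 = 4.01 ≈ 4 → MnCl2·4H2O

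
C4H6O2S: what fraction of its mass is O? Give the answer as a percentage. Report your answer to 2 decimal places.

27.08%

Molar mass = 4(12.01) + 6(1.008) + 2(16.00) + 1(32.07) = 118.158 g/mol
Mass of O per mole = 2 × 16.00 = 32.000 g
% O = 32.000 / 118.158 × 100 = 27.08%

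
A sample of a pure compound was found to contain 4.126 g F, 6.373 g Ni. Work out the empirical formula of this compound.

F2Ni

n(F) = 4.126/19.00 = 0.2172, n(Ni) = 6.373/58.69 = 0.1086
Divide by the smallest (0.1086 mol Ni): F 2.000, Ni 1.000
≈ 2:1 → F2Ni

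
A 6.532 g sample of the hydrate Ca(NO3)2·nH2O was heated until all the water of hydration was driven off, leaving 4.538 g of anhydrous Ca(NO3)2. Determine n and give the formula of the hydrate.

Ca(NO3)2·4H2O

Mass of water lost = 6.532 − 4.538 = 1.994 g → 1.994 / 18.02 = 0.1107 mol H2O
Molar mass of Ca(NO3)2 = 164.10 g/mol → mol Ca(NO3)2 = 4.538 / 164.10 = 0.02765
n = 0.1107 / 0.02765 = 4.00 ≈ 4 → Ca(NO3)2·4H2O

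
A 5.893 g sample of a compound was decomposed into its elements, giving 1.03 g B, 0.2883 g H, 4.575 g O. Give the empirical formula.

n(B) = 1.03/10.81 = 0.09528, n(H) = 0.2883/1.008 = 0.286, n(O) = 4.575/16.00 = 0.2859
Ratios (÷ 0.09528): B 1.000, H 3.002, O 3.001
Ratio ≈ 1:3:3, so the empirical formula is BH3O3

BH3O3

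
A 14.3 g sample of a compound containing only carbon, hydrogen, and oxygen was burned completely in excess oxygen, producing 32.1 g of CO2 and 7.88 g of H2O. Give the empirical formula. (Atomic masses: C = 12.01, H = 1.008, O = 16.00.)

mol C = 32.1 / 44.01 = 0.7294; mass C = 0.7294 × 12.01 = 8.760 g
mol H = 2 × (7.88 / 18.02) = 0.8746; mass H = 0.8746 × 1.008 = 0.8816 g
mass O = 14.3 − (9.641) = 4.659 g → mol O = 0.2912
Ratios (÷ 0.2912): C 2.505, H 3.004, O 1.000
×2: C 5.01, H 6.01, O 2.00 → C5H6O2

C5H6O2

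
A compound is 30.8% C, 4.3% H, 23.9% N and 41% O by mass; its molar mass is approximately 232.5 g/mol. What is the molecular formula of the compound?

Assume 100 g: 30.8 g C, 4.3 g H, 23.9 g N, 41 g O.
Moles — C: 30.8 / 12.01 = 2.565 mol; H: 4.3 / 1.008 = 4.266 mol; N: 23.9 / 14.01 = 1.706 mol; O: 41 / 16.00 = 2.562 mol
Smallest is N at 1.706 mol; normalising gives C 1.503, H 2.501, N 1.000, O 1.502
Multiply by 2: C 3.01, H 5.00, N 2.00, O 3.00 → C3H5N2O3
Empirical-formula mass = 117.09 g/mol
n = 232.5 / 117.09 = 1.99 ≈ 2
Molecular formula = (C3H5N2O3)×2 = C6H10N4O6

C6H10N4O6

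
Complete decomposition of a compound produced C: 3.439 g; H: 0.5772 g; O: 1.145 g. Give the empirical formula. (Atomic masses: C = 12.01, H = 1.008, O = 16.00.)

C4H8O

n(C) = 3.439/12.01 = 0.2863, n(H) = 0.5772/1.008 = 0.5726, n(O) = 1.145/16.00 = 0.07156
Divide by the smallest (0.07156 mol O): C 4.001, H 8.002, O 1.000
→ C4H8O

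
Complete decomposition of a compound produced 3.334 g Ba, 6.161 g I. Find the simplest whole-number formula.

Ba: 3.334 g ÷ 137.33 g/mol = 0.02428 mol
I: 6.161 g ÷ 126.90 g/mol = 0.04855 mol
Ratios (÷ 0.02428): Ba 1.000, I 2.000
≈ 1:2 → BaI2

BaI2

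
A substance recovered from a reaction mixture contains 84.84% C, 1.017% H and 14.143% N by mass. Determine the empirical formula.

C7HN

Assume 100 g: 84.84 g C, 1.017 g H, 14.143 g N.
n(C) = 84.84/12.01 = 7.064, n(H) = 1.017/1.008 = 1.009, n(N) = 14.143/14.01 = 1.009
Ratios (÷ 1.009): C 7.002, H 1.000, N 1.001
→ C7HN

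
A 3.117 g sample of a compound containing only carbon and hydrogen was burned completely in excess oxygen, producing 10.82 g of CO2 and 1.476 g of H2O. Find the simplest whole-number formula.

C3H2

mol C = 10.82 / 44.01 = 0.2459; mass C = 0.2459 × 12.01 = 2.953 g
mol H = 2 × (1.476 / 18.02) = 0.1638; mass H = 0.1638 × 1.008 = 0.1651 g
Divide by the smallest (0.1638 mol H): C 1.501, H 1.000
Scaling by 2: C 3.00, H 2.00 → C3H2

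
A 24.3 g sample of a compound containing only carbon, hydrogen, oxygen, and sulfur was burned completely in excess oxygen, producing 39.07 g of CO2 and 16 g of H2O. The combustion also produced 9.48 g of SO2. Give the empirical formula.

C6H12O3S

mol C = 39.07 / 44.01 = 0.8878; mass C = 0.8878 × 12.01 = 10.66 g
mol H = 2 × (16 / 18.02) = 1.776; mass H = 1.776 × 1.008 = 1.790 g
mol S = 9.48 / 64.07 = 0.1480; mass S = 4.745 g
mass O = 24.3 − (17.20) = 7.103 g → mol O = 0.4439
Divide by the smallest (0.148 mol S): C 6.000, H 12.002, O 3.000, S 1.000
≈ 6:12:3:1 → C6H12O3S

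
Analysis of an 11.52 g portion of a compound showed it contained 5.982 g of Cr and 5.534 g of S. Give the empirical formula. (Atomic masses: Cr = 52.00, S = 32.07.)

Cr2S3

Moles — Cr: 5.982 / 52.00 = 0.115 mol; S: 5.534 / 32.07 = 0.1726 mol
Ratios (÷ 0.115): Cr 1.000, S 1.500
Multiply by 2: Cr 2.00, S 3.00 → Cr2S3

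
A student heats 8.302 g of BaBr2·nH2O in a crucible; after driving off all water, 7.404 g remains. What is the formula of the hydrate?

BaBr2·2H2O

Mass of water lost = 8.302 − 7.404 = 0.898 g → 0.898 / 18.02 = 0.04983 mol H2O
Molar mass of BaBr2 = 297.13 g/mol → mol BaBr2 = 7.404 / 297.13 = 0.02492
n = 0.04983 / 0.02492 = 2.00 ≈ 2 → BaBr2·2H2O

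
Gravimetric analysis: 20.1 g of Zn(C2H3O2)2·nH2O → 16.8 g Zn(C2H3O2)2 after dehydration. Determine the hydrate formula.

Mass of water lost = 20.1 − 16.8 = 3.3 g → 3.3 / 18.02 = 0.1831 mol H2O
Molar mass of Zn(C2H3O2)2 = 183.47 g/mol → mol Zn(C2H3O2)2 = 16.8 / 183.47 = 0.09157
n = 0.1831 / 0.09157 = 2.00 ≈ 2 → Zn(C2H3O2)2·2H2O

Zn(C2H3O2)2·2H2O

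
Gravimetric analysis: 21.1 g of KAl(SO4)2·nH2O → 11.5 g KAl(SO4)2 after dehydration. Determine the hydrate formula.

Mass of water lost = 21.1 − 11.5 = 9.6 g → 9.6 / 18.02 = 0.5327 mol H2O
Molar mass of KAl(SO4)2 = 258.22 g/mol → mol KAl(SO4)2 = 11.5 / 258.22 = 0.04454
n = 0.5327 / 0.04454 = 11.96 ≈ 12 → KAl(SO4)2·12H2O

KAl(SO4)2·12H2O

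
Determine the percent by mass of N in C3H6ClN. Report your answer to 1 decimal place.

15.3%

Molar mass = 3(12.01) + 6(1.008) + 1(35.45) + 1(14.01) = 91.538 g/mol
Mass of N per mole = 1 × 14.01 = 14.010 g
% N = 14.010 / 91.538 × 100 = 15.3%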